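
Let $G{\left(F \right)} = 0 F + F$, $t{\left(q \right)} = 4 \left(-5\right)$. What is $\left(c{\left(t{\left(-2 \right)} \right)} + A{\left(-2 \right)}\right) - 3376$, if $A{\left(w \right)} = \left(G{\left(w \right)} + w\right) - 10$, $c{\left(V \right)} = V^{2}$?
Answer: $-2990$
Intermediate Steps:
$t{\left(q \right)} = -20$
$G{\left(F \right)} = F$ ($G{\left(F \right)} = 0 + F = F$)
$A{\left(w \right)} = -10 + 2 w$ ($A{\left(w \right)} = \left(w + w\right) - 10 = 2 w - 10 = -10 + 2 w$)
$\left(c{\left(t{\left(-2 \right)} \right)} + A{\left(-2 \right)}\right) - 3376 = \left(\left(-20\right)^{2} + \left(-10 + 2 \left(-2\right)\right)\right) - 3376 = \left(400 - 14\right) - 3376 = 386 - 3376 = -2990$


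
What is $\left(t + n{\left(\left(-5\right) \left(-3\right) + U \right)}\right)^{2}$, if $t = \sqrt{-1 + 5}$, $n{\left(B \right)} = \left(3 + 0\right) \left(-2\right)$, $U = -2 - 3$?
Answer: $16$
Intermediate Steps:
$U = -5$
$n{\left(B \right)} = -6$ ($n{\left(B \right)} = 3 \left(-2\right) = -6$)
$t = 2$ ($t = \sqrt{4} = 2$)
$\left(t + n{\left(\left(-5\right) \left(-3\right) + U \right)}\right)^{2} = \left(2 - 6\right)^{2} = \left(-4\right)^{2} = 16$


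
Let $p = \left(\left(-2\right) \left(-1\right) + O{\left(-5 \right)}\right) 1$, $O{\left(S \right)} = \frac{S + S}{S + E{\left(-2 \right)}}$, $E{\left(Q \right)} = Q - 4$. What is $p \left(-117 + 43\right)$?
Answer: $- \frac{2368}{11} \approx -215.27$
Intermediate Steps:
$E{\left(Q \right)} = -4 + Q$
$O{\left(S \right)} = \frac{2 S}{-6 + S}$ ($O{\left(S \right)} = \frac{S + S}{S - 6} = \frac{2 S}{S - 6} = \frac{2 S}{-6 + S}$)
$p = \frac{32}{11}$ ($p = \left(\left(-2\right) \left(-1\right) + 2 \left(-5\right) \frac{1}{-6 - 5}\right) 1 = \left(2 + 2 \left(-5\right) \frac{1}{-11}\right) 1 = \left(2 + 2 \left(-5\right) \left(- \frac{1}{11}\right)\right) 1 = \left(2 + \frac{10}{11}\right) 1 = \frac{32}{11} \cdot 1 = \frac{32}{11} \approx 2.9091$)
$p \left(-117 + 43\right) = \frac{32 \left(-117 + 43\right)}{11} = \frac{32}{11} \left(-74\right) = - \frac{2368}{11}$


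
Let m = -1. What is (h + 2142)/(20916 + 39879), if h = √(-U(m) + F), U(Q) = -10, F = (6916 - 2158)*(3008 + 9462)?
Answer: 34/965 + √59332270/60795 ≈ 0.16193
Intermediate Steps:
F = 59332260 (F = 4758*12470 = 59332260)
h = √59332270 (h = √(-1*(-10) + 59332260) = √(10 + 59332260) = √59332270 ≈ 7702.7)
(h + 2142)/(20916 + 39879) = (√59332270 + 2142)/(20916 + 39879) = (2142 + √59332270)/60795 = (2142 + √59332270)*(1/60795) = 34/965 + √59332270/60795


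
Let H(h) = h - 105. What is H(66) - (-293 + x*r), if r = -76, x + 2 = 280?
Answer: 21382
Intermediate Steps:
H(h) = -105 + h
x = 278 (x = -2 + 280 = 278)
H(66) - (-293 + x*r) = (-105 + 66) - (-293 + 278*(-76)) = -39 - (-293 - 21128) = -39 - 1*(-21421) = -39 + 21421 = 21382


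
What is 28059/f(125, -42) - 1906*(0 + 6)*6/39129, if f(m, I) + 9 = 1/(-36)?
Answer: -13182480732/4238975 ≈ -3109.8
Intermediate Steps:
f(m, I) = -325/36 (f(m, I) = -9 + 1/(-36) = -9 - 1/36 = -325/36)
28059/f(125, -42) - 1906*(0 + 6)*6/39129 = 28059/(-325/36) - 1906*(0 + 6)*6/39129 = 28059*(-36/325) - 11436*6*(1/39129) = -1010124/325 - 1906*36*(1/39129) = -1010124/325 - 68616*1/39129 = -1010124/325 - 22872/13043 = -13182480732/4238975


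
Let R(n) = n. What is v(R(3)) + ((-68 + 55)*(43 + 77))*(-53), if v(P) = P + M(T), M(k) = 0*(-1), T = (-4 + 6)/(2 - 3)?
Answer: 82683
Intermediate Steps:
T = -2 (T = 2/(-1) = 2*(-1) = -2)
M(k) = 0
v(P) = P (v(P) = P + 0 = P)
v(R(3)) + ((-68 + 55)*(43 + 77))*(-53) = 3 + ((-68 + 55)*(43 + 77))*(-53) = 3 - 13*120*(-53) = 3 - 1560*(-53) = 3 + 82680 = 82683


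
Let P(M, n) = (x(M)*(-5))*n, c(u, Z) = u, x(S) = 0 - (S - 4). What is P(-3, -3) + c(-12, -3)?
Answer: 93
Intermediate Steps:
x(S) = 4 - S (x(S) = 0 - (-4 + S) = 0 + (4 - S) = 4 - S)
P(M, n) = n*(-20 + 5*M) (P(M, n) = ((4 - M)*(-5))*n = (-20 + 5*M)*n = n*(-20 + 5*M))
P(-3, -3) + c(-12, -3) = 5*(-3)*(-4 - 3) - 12 = 5*(-3)*(-7) - 12 = 105 - 12 = 93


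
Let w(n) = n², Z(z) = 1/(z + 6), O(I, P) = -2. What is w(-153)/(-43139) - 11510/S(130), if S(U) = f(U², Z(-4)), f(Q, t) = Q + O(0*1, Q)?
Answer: -446047586/364481411 ≈ -1.2238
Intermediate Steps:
Z(z) = 1/(6 + z)
f(Q, t) = -2 + Q (f(Q, t) = Q - 2 = -2 + Q)
S(U) = -2 + U²
w(-153)/(-43139) - 11510/S(130) = (-153)²/(-43139) - 11510/(-2 + 130²) = 23409*(-1/43139) - 11510/(-2 + 16900) = -23409/43139 - 11510/16898 = -23409/43139 - 11510*1/16898 = -23409/43139 - 5755/8449 = -446047586/364481411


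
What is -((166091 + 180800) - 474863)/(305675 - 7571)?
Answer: 31993/74526 ≈ 0.42929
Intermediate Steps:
-((166091 + 180800) - 474863)/(305675 - 7571) = -(346891 - 474863)/298104 = -(-127972)/298104 = -1*(-31993/74526) = 31993/74526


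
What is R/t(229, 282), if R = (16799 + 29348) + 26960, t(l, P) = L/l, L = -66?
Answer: -5580501/22 ≈ -2.5366e+5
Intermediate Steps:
t(l, P) = -66/l
R = 73107 (R = 46147 + 26960 = 73107)
R/t(229, 282) = 73107/((-66/229)) = 73107/((-66*1/229)) = 73107/(-66/229) = 73107*(-229/66) = -5580501/22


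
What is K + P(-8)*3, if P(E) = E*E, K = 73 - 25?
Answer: 240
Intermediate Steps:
K = 48
P(E) = E²
K + P(-8)*3 = 48 + (-8)²*3 = 48 + 64*3 = 48 + 192 = 240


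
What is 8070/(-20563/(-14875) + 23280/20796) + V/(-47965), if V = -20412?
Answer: 9979546672750998/3093415330735 ≈ 3226.1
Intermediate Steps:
8070/(-20563/(-14875) + 23280/20796) + V/(-47965) = 8070/(-20563/(-14875) + 23280/20796) - 20412/(-47965) = 8070/(-20563*(-1/14875) + 23280*(1/20796)) - 20412*(-1/47965) = 8070/(20563/14875 + 1940/1733) + 20412/47965 = 8070/(64493179/25778375) + 20412/47965 = 8070*(25778375/64493179) + 20412/47965 = 208031486250/64493179 + 20412/47965 = 9979546672750998/3093415330735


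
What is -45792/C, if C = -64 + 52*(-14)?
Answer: 636/11 ≈ 57.818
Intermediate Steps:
C = -792 (C = -64 - 728 = -792)
-45792/C = -45792/(-792) = -45792*(-1/792) = 636/11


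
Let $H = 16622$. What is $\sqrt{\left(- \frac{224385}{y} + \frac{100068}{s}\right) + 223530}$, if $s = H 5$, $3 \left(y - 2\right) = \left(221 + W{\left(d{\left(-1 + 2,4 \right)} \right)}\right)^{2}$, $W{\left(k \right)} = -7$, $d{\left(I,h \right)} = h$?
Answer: $\frac{\sqrt{809701716549002219435730}}{1903302110} \approx 472.78$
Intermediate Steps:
$y = \frac{45802}{3}$ ($y = 2 + \frac{\left(221 - 7\right)^{2}}{3} = 2 + \frac{214^{2}}{3} = 2 + \frac{1}{3} \cdot 45796 = 2 + \frac{45796}{3} = \frac{45802}{3} \approx 15267.0$)
$s = 83110$ ($s = 16622 \cdot 5 = 83110$)
$\sqrt{\left(- \frac{224385}{y} + \frac{100068}{s}\right) + 223530} = \sqrt{\left(- \frac{224385}{\frac{45802}{3}} + \frac{100068}{83110}\right) + 223530} = \sqrt{\left(\left(-224385\right) \frac{3}{45802} + 100068 \cdot \frac{1}{83110}\right) + 223530} = \sqrt{\left(- \frac{673155}{45802} + \frac{50034}{41555}\right) + 223530} = \sqrt{- \frac{25681298757}{1903302110} + 223530} = \sqrt{\frac{425419439349543}{1903302110}} = \frac{\sqrt{809701716549002219435730}}{1903302110}$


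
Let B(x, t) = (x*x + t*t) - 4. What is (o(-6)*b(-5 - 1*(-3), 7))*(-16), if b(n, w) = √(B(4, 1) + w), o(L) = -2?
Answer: 64*√5 ≈ 143.11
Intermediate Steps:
B(x, t) = -4 + t² + x² (B(x, t) = (x² + t²) - 4 = (t² + x²) - 4 = -4 + t² + x²)
b(n, w) = √(13 + w) (b(n, w) = √((-4 + 1² + 4²) + w) = √((-4 + 1 + 16) + w) = √(13 + w))
(o(-6)*b(-5 - 1*(-3), 7))*(-16) = -2*√(13 + 7)*(-16) = -4*√5*(-16) = 64*√5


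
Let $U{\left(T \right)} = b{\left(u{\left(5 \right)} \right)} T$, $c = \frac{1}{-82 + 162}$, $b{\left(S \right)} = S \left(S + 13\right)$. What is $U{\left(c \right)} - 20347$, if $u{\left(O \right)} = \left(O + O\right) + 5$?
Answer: $- \frac{81367}{4} \approx -20342.0$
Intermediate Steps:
$u{\left(O \right)} = 5 + 2 O$ ($u{\left(O \right)} = 2 O + 5 = 5 + 2 O$)
$b{\left(S \right)} = S \left(13 + S\right)$
$c = \frac{1}{80} \approx 0.0125$
$U{\left(T \right)} = 420 T$ ($U{\left(T \right)} = \left(5 + 2 \cdot 5\right) \left(13 + \left(5 + 2 \cdot 5\right)\right) T = \left(5 + 10\right) \left(13 + \left(5 + 10\right)\right) T = 15 \left(13 + 15\right) T = 15 \cdot 28 T = 420 T$)
$U{\left(c \right)} - 20347 = 420 \cdot \frac{1}{80} - 20347 = \frac{21}{4} - 20347 = - \frac{81367}{4}$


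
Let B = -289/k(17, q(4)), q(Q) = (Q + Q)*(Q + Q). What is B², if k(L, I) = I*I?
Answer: 83521/16777216 ≈ 0.0049782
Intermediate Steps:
q(Q) = 4*Q² (q(Q) = (2*Q)*(2*Q) = 4*Q²)
k(L, I) = I²
B = -289/4096 (B = -289/((4*4²)²) = -289/((4*16)²) = -289/(64²) = -289/4096 ≈ -0.070557)
B² = (-289/4096)² = 83521/16777216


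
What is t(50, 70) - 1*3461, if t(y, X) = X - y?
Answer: -3441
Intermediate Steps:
t(50, 70) - 1*3461 = (70 - 1*50) - 1*3461 = (70 - 50) - 3461 = 20 - 3461 = -3441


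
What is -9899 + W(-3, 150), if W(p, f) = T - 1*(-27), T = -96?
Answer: -9968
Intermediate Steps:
W(p, f) = -69 (W(p, f) = -96 - 1*(-27) = -96 + 27 = -69)
-9899 + W(-3, 150) = -9899 - 69 = -9968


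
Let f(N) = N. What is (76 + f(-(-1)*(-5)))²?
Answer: 5041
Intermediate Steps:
(76 + f(-(-1)*(-5)))² = (76 - (-1)*(-5))² = (76 - 1*5)² = (76 - 5)² = 71² = 5041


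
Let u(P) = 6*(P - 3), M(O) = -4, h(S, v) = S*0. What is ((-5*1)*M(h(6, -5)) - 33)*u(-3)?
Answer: 468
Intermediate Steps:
h(S, v) = 0
u(P) = -18 + 6*P (u(P) = 6*(-3 + P) = -18 + 6*P)
((-5*1)*M(h(6, -5)) - 33)*u(-3) = (-5*1*(-4) - 33)*(-18 + 6*(-3)) = (-5*(-4) - 33)*(-18 - 18) = (20 - 33)*(-36) = -13*(-36) = 468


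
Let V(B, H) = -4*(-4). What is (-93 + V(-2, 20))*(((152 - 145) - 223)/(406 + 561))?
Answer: 16632/967 ≈ 17.200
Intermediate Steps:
V(B, H) = 16
(-93 + V(-2, 20))*(((152 - 145) - 223)/(406 + 561)) = (-93 + 16)*(((152 - 145) - 223)/(406 + 561)) = -77*(7 - 223)/967 = -(-16632)/967 = -77*(-216/967) = 16632/967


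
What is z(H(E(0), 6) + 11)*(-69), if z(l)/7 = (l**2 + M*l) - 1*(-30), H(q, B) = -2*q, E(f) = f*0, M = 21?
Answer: -184506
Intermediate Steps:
E(f) = 0
H(q, B) = -2*q
z(l) = 210 + 7*l**2 + 147*l (z(l) = 7*((l**2 + 21*l) - 1*(-30)) = 7*((l**2 + 21*l) + 30) = 7*(30 + l**2 + 21*l) = 210 + 7*l**2 + 147*l)
z(H(E(0), 6) + 11)*(-69) = (210 + 7*(-2*0 + 11)**2 + 147*(-2*0 + 11))*(-69) = (210 + 7*(0 + 11)**2 + 147*(0 + 11))*(-69) = (210 + 7*11**2 + 147*11)*(-69) = (210 + 7*121 + 1617)*(-69) = (210 + 847 + 1617)*(-69) = 2674*(-69) = -184506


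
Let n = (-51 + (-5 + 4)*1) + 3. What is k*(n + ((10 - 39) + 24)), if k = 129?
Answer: -6966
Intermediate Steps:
n = -49 (n = (-51 - 1*1) + 3 = (-51 - 1) + 3 = -52 + 3 = -49)
k*(n + ((10 - 39) + 24)) = 129*(-49 + ((10 - 39) + 24)) = 129*(-49 + (-29 + 24)) = 129*(-49 - 5) = 129*(-54) = -6966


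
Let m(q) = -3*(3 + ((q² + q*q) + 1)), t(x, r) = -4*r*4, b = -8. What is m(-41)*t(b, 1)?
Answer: 161568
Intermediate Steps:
t(x, r) = -16*r
m(q) = -12 - 6*q² (m(q) = -3*(3 + ((q² + q²) + 1)) = -3*(3 + (2*q² + 1)) = -3*(3 + (1 + 2*q²)) = -3*(4 + 2*q²) = -12 - 6*q²)
m(-41)*t(b, 1) = (-12 - 6*(-41)²)*(-16*1) = (-12 - 6*1681)*(-16) = (-12 - 10086)*(-16) = -10098*(-16) = 161568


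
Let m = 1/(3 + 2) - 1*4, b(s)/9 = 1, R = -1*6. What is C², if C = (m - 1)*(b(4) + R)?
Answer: 5184/25 ≈ 207.36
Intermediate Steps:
R = -6
b(s) = 9 (b(s) = 9*1 = 9)
m = -19/5 (m = 1/5 - 4 = ⅕ - 4 = -19/5 ≈ -3.8000)
C = -72/5 (C = (-19/5 - 1)*(9 - 6) = -24/5*3 = -72/5 ≈ -14.400)
C² = (-72/5)² = 5184/25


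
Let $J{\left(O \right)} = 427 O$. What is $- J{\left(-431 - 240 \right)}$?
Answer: $286517$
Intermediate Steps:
$- J{\left(-431 - 240 \right)} = - 427 \left(-431 - 240\right) = - 427 \left(-671\right) = \left(-1\right) \left(-286517\right) = 286517$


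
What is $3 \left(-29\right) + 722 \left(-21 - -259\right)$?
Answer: $171749$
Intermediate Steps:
$3 \left(-29\right) + 722 \left(-21 - -259\right) = -87 + 722 \left(-21 + 259\right) = -87 + 722 \cdot 238 = -87 + 171836 = 171749$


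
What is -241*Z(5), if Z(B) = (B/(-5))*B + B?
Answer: 0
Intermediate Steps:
Z(B) = B - B**2/5 (Z(B) = (B*(-1/5))*B + B = (-B/5)*B + B = -B**2/5 + B = B - B**2/5)
-241*Z(5) = -241*5*(5 - 1*5)/5 = -241*5*(5 - 5)/5 = -241*5*0/5 = -241*0 = 0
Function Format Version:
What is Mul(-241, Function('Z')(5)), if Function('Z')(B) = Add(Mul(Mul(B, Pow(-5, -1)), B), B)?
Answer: 0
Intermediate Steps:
Function('Z')(B) = Add(B, Mul(Rational(-1, 5), Pow(B, 2))) (Function('Z')(B) = Add(Mul(Mul(B, Rational(-1, 5)), B), B) = Add(Mul(Mul(Rational(-1, 5), B), B), B) = Add(Mul(Rational(-1, 5), Pow(B, 2)), B) = Add(B, Mul(Rational(-1, 5), Pow(B, 2))))
Mul(-241, Function('Z')(5)) = Mul(-241, Mul(Rational(1, 5), 5, Add(5, Mul(-1, 5)))) = Mul(-241, Mul(Rational(1, 5), 5, Add(5, -5))) = Mul(-241, Mul(Rational(1, 5), 5, 0)) = Mul(-241, 0) = 0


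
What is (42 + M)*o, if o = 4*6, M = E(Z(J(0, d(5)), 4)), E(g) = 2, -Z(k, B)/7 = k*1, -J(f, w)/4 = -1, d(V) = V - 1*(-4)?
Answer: 1056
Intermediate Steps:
d(V) = 4 + V (d(V) = V + 4 = 4 + V)
J(f, w) = 4 (J(f, w) = -4*(-1) = 4)
Z(k, B) = -7*k
M = 2
o = 24
(42 + M)*o = (42 + 2)*24 = 44*24 = 1056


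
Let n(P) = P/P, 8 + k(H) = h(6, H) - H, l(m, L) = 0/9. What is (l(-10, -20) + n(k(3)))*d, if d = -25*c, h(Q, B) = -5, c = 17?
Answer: -425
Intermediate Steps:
d = -425 (d = -25*17 = -425)
l(m, L) = 0 (l(m, L) = 0*(1/9) = 0)
k(H) = -13 - H (k(H) = -8 + (-5 - H) = -13 - H)
n(P) = 1
(l(-10, -20) + n(k(3)))*d = (0 + 1)*(-425) = 1*(-425) = -425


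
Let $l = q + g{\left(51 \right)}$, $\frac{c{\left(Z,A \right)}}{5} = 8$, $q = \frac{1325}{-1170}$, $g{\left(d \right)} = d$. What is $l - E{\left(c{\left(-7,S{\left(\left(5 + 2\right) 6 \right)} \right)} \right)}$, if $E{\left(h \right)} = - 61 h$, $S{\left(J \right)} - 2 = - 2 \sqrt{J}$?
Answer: $\frac{582629}{234} \approx 2489.9$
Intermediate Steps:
$S{\left(J \right)} = 2 - 2 \sqrt{J}$
$q = - \frac{265}{234}$ ($q = 1325 \left(- \frac{1}{1170}\right) = - \frac{265}{234} \approx -1.1325$)
$c{\left(Z,A \right)} = 40$ ($c{\left(Z,A \right)} = 5 \cdot 8 = 40$)
$l = \frac{11669}{234}$ ($l = - \frac{265}{234} + 51 = \frac{11669}{234} \approx 49.867$)
$l - E{\left(c{\left(-7,S{\left(\left(5 + 2\right) 6 \right)} \right)} \right)} = \frac{11669}{234} - \left(-61\right) 40 = \frac{11669}{234} - -2440 = \frac{11669}{234} + 2440 = \frac{582629}{234}$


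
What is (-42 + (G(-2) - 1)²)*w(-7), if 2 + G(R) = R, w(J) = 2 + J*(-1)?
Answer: -153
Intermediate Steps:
w(J) = 2 - J
G(R) = -2 + R
(-42 + (G(-2) - 1)²)*w(-7) = (-42 + ((-2 - 2) - 1)²)*(2 - 1*(-7)) = (-42 + (-4 - 1)²)*(2 + 7) = (-42 + (-5)²)*9 = (-42 + 25)*9 = -17*9 = -153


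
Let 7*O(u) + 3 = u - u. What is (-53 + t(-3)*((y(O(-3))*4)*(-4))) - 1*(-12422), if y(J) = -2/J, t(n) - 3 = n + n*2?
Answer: 12817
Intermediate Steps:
t(n) = 3 + 3*n (t(n) = 3 + (n + n*2) = 3 + (n + 2*n) = 3 + 3*n)
O(u) = -3/7 (O(u) = -3/7 + (u - u)/7 = -3/7 + (⅐)*0 = -3/7 + 0 = -3/7)
(-53 + t(-3)*((y(O(-3))*4)*(-4))) - 1*(-12422) = (-53 + (3 + 3*(-3))*((-2/(-3/7)*4)*(-4))) - 1*(-12422) = (-53 + (3 - 9)*((-2*(-7/3)*4)*(-4))) + 12422 = (-53 - 6*(14/3)*4*(-4)) + 12422 = (-53 - 112*(-4)) + 12422 = (-53 - 6*(-224/3)) + 12422 = (-53 + 448) + 12422 = 395 + 12422 = 12817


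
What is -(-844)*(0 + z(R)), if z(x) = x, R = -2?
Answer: -1688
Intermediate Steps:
-(-844)*(0 + z(R)) = -(-844)*(0 - 2) = -(-844)*(-2) = -422*4 = -1688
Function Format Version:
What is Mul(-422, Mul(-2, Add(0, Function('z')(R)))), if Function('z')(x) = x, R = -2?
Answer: -1688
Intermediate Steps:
Mul(-422, Mul(-2, Add(0, Function('z')(R)))) = Mul(-422, Mul(-2, Add(0, -2))) = Mul(-422, Mul(-2, -2)) = Mul(-422, 4) = -1688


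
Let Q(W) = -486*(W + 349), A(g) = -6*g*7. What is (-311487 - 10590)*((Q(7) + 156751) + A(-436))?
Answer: -659291619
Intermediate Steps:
A(g) = -42*g
Q(W) = -169614 - 486*W (Q(W) = -486*(349 + W) = -169614 - 486*W)
(-311487 - 10590)*((Q(7) + 156751) + A(-436)) = (-311487 - 10590)*(((-169614 - 486*7) + 156751) - 42*(-436)) = -322077*(((-169614 - 3402) + 156751) + 18312) = -322077*((-173016 + 156751) + 18312) = -322077*(-16265 + 18312) = -322077*2047 = -659291619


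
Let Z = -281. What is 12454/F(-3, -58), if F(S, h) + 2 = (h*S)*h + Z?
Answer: -12454/10375 ≈ -1.2004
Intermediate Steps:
F(S, h) = -283 + S*h² (F(S, h) = -2 + ((h*S)*h - 281) = -2 + ((S*h)*h - 281) = -2 + (S*h² - 281) = -2 + (-281 + S*h²) = -283 + S*h²)
12454/F(-3, -58) = 12454/(-283 - 3*(-58)²) = 12454/(-283 - 3*3364) = 12454/(-283 - 10092) = 12454/(-10375) = 12454*(-1/10375) = -12454/10375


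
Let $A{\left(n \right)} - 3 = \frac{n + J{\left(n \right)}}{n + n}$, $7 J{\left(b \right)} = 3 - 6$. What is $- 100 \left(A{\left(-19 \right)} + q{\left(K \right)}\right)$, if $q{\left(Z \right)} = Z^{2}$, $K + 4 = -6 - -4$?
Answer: $- \frac{525500}{133} \approx -3951.1$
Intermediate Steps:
$J{\left(b \right)} = - \frac{3}{7}$ ($J{\left(b \right)} = \frac{3 - 6}{7} = \frac{1}{7} \left(-3\right) = - \frac{3}{7}$)
$A{\left(n \right)} = 3 + \frac{- \frac{3}{7} + n}{2 n}$ ($A{\left(n \right)} = 3 + \frac{n - \frac{3}{7}}{n + n} = 3 + \frac{- \frac{3}{7} + n}{2 n}$)
$K = -6$ ($K = -4 - 2 = -6$)
$- 100 \left(A{\left(-19 \right)} + q{\left(K \right)}\right) = - 100 \left(\frac{-3 + 49 \left(-19\right)}{14 \left(-19\right)} + \left(-6\right)^{2}\right) = - 100 \left(\frac{1}{14} \left(- \frac{1}{19}\right) \left(-3 - 931\right) + 36\right) = - 100 \left(\frac{1}{14} \left(- \frac{1}{19}\right) \left(-934\right) + 36\right) = - 100 \left(\frac{467}{133} + 36\right) = \left(-100\right) \frac{5255}{133} = - \frac{525500}{133}$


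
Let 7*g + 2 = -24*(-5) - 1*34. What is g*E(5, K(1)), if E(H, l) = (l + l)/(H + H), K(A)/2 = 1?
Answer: 24/5 ≈ 4.8000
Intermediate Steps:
K(A) = 2 (K(A) = 2*1 = 2)
E(H, l) = l/H (E(H, l) = (2*l)/((2*H)) = (2*l)*(1/(2*H)) = l/H)
g = 12 (g = -2/7 + (-24*(-5) - 1*34)/7 = -2/7 + (120 - 34)/7 = -2/7 + (1/7)*86 = -2/7 + 86/7 = 12)
g*E(5, K(1)) = 12*(2/5) = 24/5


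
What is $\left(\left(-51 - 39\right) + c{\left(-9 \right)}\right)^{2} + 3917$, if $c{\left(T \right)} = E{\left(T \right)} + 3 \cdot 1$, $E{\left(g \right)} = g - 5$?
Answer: $14118$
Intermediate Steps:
$E{\left(g \right)} = -5 + g$
$c{\left(T \right)} = -2 + T$ ($c{\left(T \right)} = \left(-5 + T\right) + 3 \cdot 1 = \left(-5 + T\right) + 3 = -2 + T$)
$\left(\left(-51 - 39\right) + c{\left(-9 \right)}\right)^{2} + 3917 = \left(\left(-51 - 39\right) - 11\right)^{2} + 3917 = \left(-90 - 11\right)^{2} + 3917 = \left(-101\right)^{2} + 3917 = 10201 + 3917 = 14118$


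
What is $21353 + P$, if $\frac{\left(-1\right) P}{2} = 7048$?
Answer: $7257$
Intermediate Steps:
$P = -14096$ ($P = \left(-2\right) 7048 = -14096$)
$21353 + P = 21353 - 14096 = 7257$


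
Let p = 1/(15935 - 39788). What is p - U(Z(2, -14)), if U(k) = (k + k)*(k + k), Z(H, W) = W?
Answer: -18700753/23853 ≈ -784.00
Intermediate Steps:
p = -1/23853 (p = 1/(-23853) = -1/23853 ≈ -4.1923e-5)
U(k) = 4*k² (U(k) = (2*k)*(2*k) = 4*k²)
p - U(Z(2, -14)) = -1/23853 - 4*(-14)² = -1/23853 - 4*196 = -1/23853 - 1*784 = -1/23853 - 784 = -18700753/23853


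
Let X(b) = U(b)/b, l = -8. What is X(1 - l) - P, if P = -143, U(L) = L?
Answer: 144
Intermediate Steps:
X(b) = 1 (X(b) = b/b = 1)
X(1 - l) - P = 1 - 1*(-143) = 1 + 143 = 144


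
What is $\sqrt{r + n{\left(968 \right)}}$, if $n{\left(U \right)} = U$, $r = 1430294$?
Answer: $\sqrt{1431262} \approx 1196.4$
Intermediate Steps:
$\sqrt{r + n{\left(968 \right)}} = \sqrt{1430294 + 968} = \sqrt{1431262}$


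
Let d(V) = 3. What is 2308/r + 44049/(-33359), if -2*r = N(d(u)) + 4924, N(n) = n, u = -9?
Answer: -371014567/164359793 ≈ -2.2573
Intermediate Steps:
r = -4927/2 (r = -(3 + 4924)/2 = -½*4927 = -4927/2 ≈ -2463.5)
2308/r + 44049/(-33359) = 2308/(-4927/2) + 44049/(-33359) = 2308*(-2/4927) + 44049*(-1/33359) = -4616/4927 - 44049/33359 = -371014567/164359793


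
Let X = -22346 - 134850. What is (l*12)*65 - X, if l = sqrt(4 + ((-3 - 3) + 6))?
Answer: 158756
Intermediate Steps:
X = -157196
l = 2 (l = sqrt(4 + (-6 + 6)) = sqrt(4 + 0) = sqrt(4) = 2)
(l*12)*65 - X = (2*12)*65 - 1*(-157196) = 24*65 + 157196 = 1560 + 157196 = 158756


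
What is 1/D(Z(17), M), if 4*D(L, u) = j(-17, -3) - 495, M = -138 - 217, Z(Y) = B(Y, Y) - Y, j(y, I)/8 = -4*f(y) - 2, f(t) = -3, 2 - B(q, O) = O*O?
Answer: -4/415 ≈ -0.0096385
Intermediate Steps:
B(q, O) = 2 - O² (B(q, O) = 2 - O*O = 2 - O²)
j(y, I) = 80 (j(y, I) = 8*(-4*(-3) - 2) = 8*(12 - 2) = 8*10 = 80)
Z(Y) = 2 - Y - Y² (Z(Y) = (2 - Y²) - Y = 2 - Y - Y²)
M = -355
D(L, u) = -415/4 (D(L, u) = (80 - 495)/4 = (¼)*(-415) = -415/4)
1/D(Z(17), M) = 1/(-415/4) = -4/415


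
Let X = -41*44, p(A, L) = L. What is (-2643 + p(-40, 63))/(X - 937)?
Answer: 2580/2741 ≈ 0.94126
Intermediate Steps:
X = -1804
(-2643 + p(-40, 63))/(X - 937) = (-2643 + 63)/(-1804 - 937) = -2580/(-2741) = -2580*(-1/2741) = 2580/2741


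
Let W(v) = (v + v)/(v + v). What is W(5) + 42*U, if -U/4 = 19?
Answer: -3191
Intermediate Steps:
U = -76 (U = -4*19 = -76)
W(v) = 1 (W(v) = (2*v)/((2*v)) = (2*v)*(1/(2*v)) = 1)
W(5) + 42*U = 1 + 42*(-76) = 1 - 3192 = -3191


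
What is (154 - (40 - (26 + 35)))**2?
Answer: 30625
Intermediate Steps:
(154 - (40 - (26 + 35)))**2 = (154 - (40 - 1*61))**2 = (154 - (40 - 61))**2 = (154 - 1*(-21))**2 = (154 + 21)**2 = 175**2 = 30625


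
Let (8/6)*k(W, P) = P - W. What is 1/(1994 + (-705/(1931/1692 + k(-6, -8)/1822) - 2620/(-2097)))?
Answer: 921564396/1269050716879 ≈ 0.00072618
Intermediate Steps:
k(W, P) = -3*W/4 + 3*P/4 (k(W, P) = 3*(P - W)/4 = -3*W/4 + 3*P/4)
1/(1994 + (-705/(1931/1692 + k(-6, -8)/1822) - 2620/(-2097))) = 1/(1994 + (-705/(1931/1692 + (-3/4*(-6) + (3/4)*(-8))/1822) - 2620/(-2097))) = 1/(1994 + (-705/(1931*(1/1692) + (9/2 - 6)*(1/1822)) - 2620*(-1/2097))) = 1/(1994 + (-705/(1931/1692 - 3/2*1/1822) + 2620/2097)) = 1/(1994 + (-705/(1931/1692 - 3/3644) + 2620/2097)) = 1/(1994 + (-705/439468/385353 + 2620/2097)) = 1/(1994 + (-705*385353/439468 + 2620/2097)) = 1/(1994 + (-271673865/439468 + 2620/2097)) = 1/(1994 - 568548688745/921564396) = 1/(1269050716879/921564396) = 921564396/1269050716879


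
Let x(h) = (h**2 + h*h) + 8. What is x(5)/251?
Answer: 58/251 ≈ 0.23108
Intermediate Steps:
x(h) = 8 + 2*h**2 (x(h) = (h**2 + h**2) + 8 = 2*h**2 + 8 = 8 + 2*h**2)
x(5)/251 = (8 + 2*5**2)/251 = (8 + 2*25)*(1/251) = (8 + 50)*(1/251) = 58*(1/251) = 58/251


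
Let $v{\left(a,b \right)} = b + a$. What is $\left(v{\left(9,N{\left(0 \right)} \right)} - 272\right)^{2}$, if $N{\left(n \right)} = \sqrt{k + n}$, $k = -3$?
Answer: $\left(263 - i \sqrt{3}\right)^{2} \approx 69166.0 - 911.1 i$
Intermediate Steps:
$N{\left(n \right)} = \sqrt{-3 + n}$
$v{\left(a,b \right)} = a + b$
$\left(v{\left(9,N{\left(0 \right)} \right)} - 272\right)^{2} = \left(\left(9 + \sqrt{-3 + 0}\right) - 272\right)^{2} = \left(\left(9 + \sqrt{-3}\right) - 272\right)^{2} = \left(\left(9 + i \sqrt{3}\right) - 272\right)^{2} = \left(-263 + i \sqrt{3}\right)^{2}$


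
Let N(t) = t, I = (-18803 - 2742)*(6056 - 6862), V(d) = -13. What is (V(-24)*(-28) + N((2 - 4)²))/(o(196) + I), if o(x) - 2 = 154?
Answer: 184/8682713 ≈ 2.1192e-5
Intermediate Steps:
o(x) = 156 (o(x) = 2 + 154 = 156)
I = 17365270 (I = -21545*(-806) = 17365270)
(V(-24)*(-28) + N((2 - 4)²))/(o(196) + I) = (-13*(-28) + (2 - 4)²)/(156 + 17365270) = (364 + (-2)²)/17365426 = (364 + 4)*(1/17365426) = 368*(1/17365426) = 184/8682713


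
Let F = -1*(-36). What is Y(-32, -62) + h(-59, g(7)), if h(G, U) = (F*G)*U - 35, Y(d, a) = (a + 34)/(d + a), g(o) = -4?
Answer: 397681/47 ≈ 8461.3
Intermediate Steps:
F = 36
Y(d, a) = (34 + a)/(a + d)
h(G, U) = -35 + 36*G*U (h(G, U) = (36*G)*U - 35 = 36*G*U - 35 = -35 + 36*G*U)
Y(-32, -62) + h(-59, g(7)) = (34 - 62)/(-62 - 32) + (-35 + 36*(-59)*(-4)) = -28/(-94) + (-35 + 8496) = -1/94*(-28) + 8461 = 14/47 + 8461 = 397681/47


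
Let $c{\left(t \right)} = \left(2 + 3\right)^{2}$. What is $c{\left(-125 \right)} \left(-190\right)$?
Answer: $-4750$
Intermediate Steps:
$c{\left(t \right)} = 25$ ($c{\left(t \right)} = 5^{2} = 25$)
$c{\left(-125 \right)} \left(-190\right) = 25 \left(-190\right) = -4750$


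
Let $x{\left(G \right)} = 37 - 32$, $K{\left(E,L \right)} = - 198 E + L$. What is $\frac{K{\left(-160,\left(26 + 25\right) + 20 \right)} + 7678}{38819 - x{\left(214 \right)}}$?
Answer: $\frac{13143}{12938} \approx 1.0158$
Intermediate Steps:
$K{\left(E,L \right)} = L - 198 E$
$x{\left(G \right)} = 5$
$\frac{K{\left(-160,\left(26 + 25\right) + 20 \right)} + 7678}{38819 - x{\left(214 \right)}} = \frac{\left(\left(\left(26 + 25\right) + 20\right) - -31680\right) + 7678}{38819 - 5} = \frac{\left(\left(51 + 20\right) + 31680\right) + 7678}{38819 - 5} = \frac{\left(71 + 31680\right) + 7678}{38814} = \left(31751 + 7678\right) \frac{1}{38814} = 39429 \cdot \frac{1}{38814} = \frac{13143}{12938}$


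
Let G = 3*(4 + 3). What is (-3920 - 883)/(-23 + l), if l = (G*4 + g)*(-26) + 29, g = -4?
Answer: 4803/2074 ≈ 2.3158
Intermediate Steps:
G = 21 (G = 3*7 = 21)
l = -2051 (l = (21*4 - 4)*(-26) + 29 = (84 - 4)*(-26) + 29 = 80*(-26) + 29 = -2080 + 29 = -2051)
(-3920 - 883)/(-23 + l) = (-3920 - 883)/(-23 - 2051) = -4803/(-2074) = -4803*(-1/2074) = 4803/2074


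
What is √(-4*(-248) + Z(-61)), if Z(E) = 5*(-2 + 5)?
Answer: √1007 ≈ 31.733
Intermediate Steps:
Z(E) = 15 (Z(E) = 5*3 = 15)
√(-4*(-248) + Z(-61)) = √(-4*(-248) + 15) = √(992 + 15) = √1007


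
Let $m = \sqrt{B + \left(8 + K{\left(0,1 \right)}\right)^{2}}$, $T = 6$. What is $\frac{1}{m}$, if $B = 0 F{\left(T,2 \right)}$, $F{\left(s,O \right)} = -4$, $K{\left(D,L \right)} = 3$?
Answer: $\frac{1}{11} \approx 0.090909$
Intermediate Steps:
$B = 0$ ($B = 0 \left(-4\right) = 0$)
$m = 11$ ($m = \sqrt{0 + \left(8 + 3\right)^{2}} = \sqrt{0 + 11^{2}} = \sqrt{0 + 121} = \sqrt{121} = 11$)
$\frac{1}{m} = \frac{1}{11}$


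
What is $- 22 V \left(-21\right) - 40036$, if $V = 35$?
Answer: $-23866$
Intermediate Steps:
$- 22 V \left(-21\right) - 40036 = \left(-22\right) 35 \left(-21\right) - 40036 = \left(-770\right) \left(-21\right) - 40036 = 16170 - 40036 = -23866$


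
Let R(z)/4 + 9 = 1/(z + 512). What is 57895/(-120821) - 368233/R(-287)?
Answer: 10009844123005/978166816 ≈ 10233.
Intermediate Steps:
R(z) = -36 + 4/(512 + z) (R(z) = -36 + 4/(z + 512) = -36 + 4/(512 + z))
57895/(-120821) - 368233/R(-287) = 57895/(-120821) - 368233*(512 - 287)/(4*(-4607 - 9*(-287))) = 57895*(-1/120821) - 368233*225/(4*(-4607 + 2583)) = -57895/120821 - 368233/(4*(1/225)*(-2024)) = -57895/120821 - 368233/(-8096/225) = -57895/120821 - 368233*(-225/8096) = -57895/120821 + 82852425/8096 = 10009844123005/978166816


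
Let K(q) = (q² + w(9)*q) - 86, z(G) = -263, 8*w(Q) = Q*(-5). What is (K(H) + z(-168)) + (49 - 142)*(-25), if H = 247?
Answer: 492765/8 ≈ 61596.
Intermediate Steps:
w(Q) = -5*Q/8 (w(Q) = (Q*(-5))/8 = (-5*Q)/8 = -5*Q/8)
K(q) = -86 + q² - 45*q/8 (K(q) = (q² + (-5/8*9)*q) - 86 = (q² - 45*q/8) - 86 = -86 + q² - 45*q/8)
(K(H) + z(-168)) + (49 - 142)*(-25) = ((-86 + 247² - 45/8*247) - 263) + (49 - 142)*(-25) = ((-86 + 61009 - 11115/8) - 263) - 93*(-25) = (476269/8 - 263) + 2325 = 474165/8 + 2325 = 492765/8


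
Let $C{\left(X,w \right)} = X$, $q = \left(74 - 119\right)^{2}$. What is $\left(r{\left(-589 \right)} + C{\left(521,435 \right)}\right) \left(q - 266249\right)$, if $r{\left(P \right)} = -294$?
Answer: $-59978848$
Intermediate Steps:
$q = 2025$ ($q = \left(-45\right)^{2} = 2025$)
$\left(r{\left(-589 \right)} + C{\left(521,435 \right)}\right) \left(q - 266249\right) = \left(-294 + 521\right) \left(2025 - 266249\right) = 227 \left(-264224\right) = -59978848$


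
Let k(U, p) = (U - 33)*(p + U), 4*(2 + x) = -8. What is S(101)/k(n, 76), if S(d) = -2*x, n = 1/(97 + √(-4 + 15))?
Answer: -1771787046032/555356921453453 + 3234464*√11/555356921453453 ≈ -0.0031903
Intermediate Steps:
x = -4 (x = -2 + (¼)*(-8) = -2 - 2 = -4)
n = 1/(97 + √11) ≈ 0.0099684
S(d) = 8 (S(d) = -2*(-4) = 8)
k(U, p) = (-33 + U)*(U + p)
S(101)/k(n, 76) = 8/((97/9398 - √11/9398)² - 33*(97/9398 - √11/9398) - 33*76 + (97/9398 - √11/9398)*76) = 8/((97/9398 - √11/9398)² + (-3201/9398 + 33*√11/9398) - 2508 + (3686/4699 - 38*√11/4699)) = 8/(-23566013/9398 + (97/9398 - √11/9398)² - 43*√11/9398)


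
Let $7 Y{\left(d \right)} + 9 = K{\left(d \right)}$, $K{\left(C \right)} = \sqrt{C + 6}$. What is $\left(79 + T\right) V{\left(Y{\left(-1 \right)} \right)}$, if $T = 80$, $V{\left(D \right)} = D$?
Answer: $- \frac{1431}{7} + \frac{159 \sqrt{5}}{7} \approx -153.64$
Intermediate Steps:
$K{\left(C \right)} = \sqrt{6 + C}$
$Y{\left(d \right)} = - \frac{9}{7} + \frac{\sqrt{6 + d}}{7}$
$\left(79 + T\right) V{\left(Y{\left(-1 \right)} \right)} = \left(79 + 80\right) \left(- \frac{9}{7} + \frac{\sqrt{6 - 1}}{7}\right) = 159 \left(- \frac{9}{7} + \frac{\sqrt{5}}{7}\right) = - \frac{1431}{7} + \frac{159 \sqrt{5}}{7}$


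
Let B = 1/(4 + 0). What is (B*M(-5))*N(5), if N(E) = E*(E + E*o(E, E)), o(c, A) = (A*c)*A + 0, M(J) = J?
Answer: -7875/2 ≈ -3937.5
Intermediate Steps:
o(c, A) = c*A² (o(c, A) = c*A² + 0 = c*A²)
N(E) = E*(E + E⁴) (N(E) = E*(E + E*(E*E²)) = E*(E + E*E³) = E*(E + E⁴))
B = ¼ (B = 1/4 = ¼ ≈ 0.25000)
(B*M(-5))*N(5) = ((¼)*(-5))*(5² + 5⁵) = -5*(25 + 3125)/4 = -5/4*3150 = -7875/2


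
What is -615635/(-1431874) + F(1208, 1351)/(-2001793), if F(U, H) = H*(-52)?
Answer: 1332965845803/2866315350082 ≈ 0.46504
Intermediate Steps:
F(U, H) = -52*H
-615635/(-1431874) + F(1208, 1351)/(-2001793) = -615635/(-1431874) - 52*1351/(-2001793) = -615635*(-1/1431874) - 70252*(-1/2001793) = 615635/1431874 + 70252/2001793 = 1332965845803/2866315350082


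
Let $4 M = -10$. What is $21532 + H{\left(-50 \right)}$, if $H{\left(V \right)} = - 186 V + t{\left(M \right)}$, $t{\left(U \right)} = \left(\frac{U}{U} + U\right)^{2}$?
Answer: $\frac{123337}{4} \approx 30834.0$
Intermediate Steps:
$M = - \frac{5}{2}$ ($M = \frac{1}{4} \left(-10\right) = - \frac{5}{2} \approx -2.5$)
$t{\left(U \right)} = \left(1 + U\right)^{2}$
$H{\left(V \right)} = \frac{9}{4} - 186 V$ ($H{\left(V \right)} = - 186 V + \left(1 - \frac{5}{2}\right)^{2} = - 186 V + \left(- \frac{3}{2}\right)^{2} = - 186 V + \frac{9}{4} = \frac{9}{4} - 186 V$)
$21532 + H{\left(-50 \right)} = 21532 + \left(\frac{9}{4} - -9300\right) = 21532 + \left(\frac{9}{4} + 9300\right) = 21532 + \frac{37209}{4} = \frac{123337}{4}$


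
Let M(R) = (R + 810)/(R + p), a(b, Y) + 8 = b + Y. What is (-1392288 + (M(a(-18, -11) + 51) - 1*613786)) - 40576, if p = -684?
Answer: -685628162/335 ≈ -2.0467e+6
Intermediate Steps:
a(b, Y) = -8 + Y + b (a(b, Y) = -8 + (b + Y) = -8 + (Y + b) = -8 + Y + b)
M(R) = (810 + R)/(-684 + R) (M(R) = (R + 810)/(R - 684) = (810 + R)/(-684 + R))
(-1392288 + (M(a(-18, -11) + 51) - 1*613786)) - 40576 = (-1392288 + ((810 + ((-8 - 11 - 18) + 51))/(-684 + ((-8 - 11 - 18) + 51)) - 1*613786)) - 40576 = (-1392288 + ((810 + (-37 + 51))/(-684 + (-37 + 51)) - 613786)) - 40576 = (-1392288 + ((810 + 14)/(-684 + 14) - 613786)) - 40576 = (-1392288 + (824/(-670) - 613786)) - 40576 = (-1392288 + (-1/670*824 - 613786)) - 40576 = (-1392288 + (-412/335 - 613786)) - 40576 = (-1392288 - 205618722/335) - 40576 = -672035202/335 - 40576 = -685628162/335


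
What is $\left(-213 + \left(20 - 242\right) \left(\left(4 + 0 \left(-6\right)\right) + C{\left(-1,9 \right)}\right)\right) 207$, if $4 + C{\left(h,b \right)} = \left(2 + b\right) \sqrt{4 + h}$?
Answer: $-44091 - 505494 \sqrt{3} \approx -9.1963 \cdot 10^{5}$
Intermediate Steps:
$C{\left(h,b \right)} = -4 + \sqrt{4 + h} \left(2 + b\right)$ ($C{\left(h,b \right)} = -4 + \left(2 + b\right) \sqrt{4 + h} = -4 + \sqrt{4 + h} \left(2 + b\right)$)
$\left(-213 + \left(20 - 242\right) \left(\left(4 + 0 \left(-6\right)\right) + C{\left(-1,9 \right)}\right)\right) 207 = \left(-213 + \left(20 - 242\right) \left(\left(4 + 0 \left(-6\right)\right) + \left(-4 + 2 \sqrt{4 - 1} + 9 \sqrt{4 - 1}\right)\right)\right) 207 = \left(-213 - 222 \left(\left(4 + 0\right) + \left(-4 + 2 \sqrt{3} + 9 \sqrt{3}\right)\right)\right) 207 = \left(-213 - 222 \left(4 - \left(4 - 11 \sqrt{3}\right)\right)\right) 207 = \left(-213 - 222 \cdot 11 \sqrt{3}\right) 207 = \left(-213 - 2442 \sqrt{3}\right) 207 = -44091 - 505494 \sqrt{3}$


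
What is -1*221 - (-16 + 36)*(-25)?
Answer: 279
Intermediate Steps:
-1*221 - (-16 + 36)*(-25) = -221 - 20*(-25) = -221 - 1*(-500) = -221 + 500 = 279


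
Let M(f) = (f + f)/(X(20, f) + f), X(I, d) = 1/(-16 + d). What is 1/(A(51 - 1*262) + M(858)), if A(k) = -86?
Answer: -722437/60684710 ≈ -0.011905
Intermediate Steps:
M(f) = 2*f/(f + 1/(-16 + f)) (M(f) = (f + f)/(1/(-16 + f) + f) = (2*f)/(f + 1/(-16 + f)) = 2*f/(f + 1/(-16 + f)))
1/(A(51 - 1*262) + M(858)) = 1/(-86 + 2*858*(-16 + 858)/(1 + 858*(-16 + 858))) = 1/(-86 + 2*858*842/(1 + 858*842)) = 1/(-86 + 2*858*842/(1 + 722436)) = 1/(-86 + 2*858*842/722437) = 1/(-86 + 2*858*(1/722437)*842) = 1/(-86 + 1444872/722437) = 1/(-60684710/722437) = -722437/60684710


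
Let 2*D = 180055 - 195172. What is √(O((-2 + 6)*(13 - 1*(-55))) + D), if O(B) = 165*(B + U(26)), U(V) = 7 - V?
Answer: 3*√15194/2 ≈ 184.90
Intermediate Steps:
D = -15117/2 (D = (180055 - 195172)/2 = (½)*(-15117) = -15117/2 ≈ -7558.5)
O(B) = -3135 + 165*B (O(B) = 165*(B + (7 - 1*26)) = 165*(B + (7 - 26)) = 165*(B - 19) = 165*(-19 + B) = -3135 + 165*B)
√(O((-2 + 6)*(13 - 1*(-55))) + D) = √((-3135 + 165*((-2 + 6)*(13 - 1*(-55)))) - 15117/2) = √((-3135 + 165*(4*(13 + 55))) - 15117/2) = √((-3135 + 165*(4*68)) - 15117/2) = √((-3135 + 165*272) - 15117/2) = √((-3135 + 44880) - 15117/2) = √(41745 - 15117/2) = √(68373/2) = 3*√15194/2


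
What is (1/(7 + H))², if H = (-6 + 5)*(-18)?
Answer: 1/625 ≈ 0.0016000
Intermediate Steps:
H = 18 (H = -1*(-18) = 18)
(1/(7 + H))² = (1/(7 + 18))² = (1/25)² = 1/625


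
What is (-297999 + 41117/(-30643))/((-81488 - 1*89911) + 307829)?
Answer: -652258891/298616035 ≈ -2.1843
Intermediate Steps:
(-297999 + 41117/(-30643))/((-81488 - 1*89911) + 307829) = (-297999 + 41117*(-1/30643))/((-81488 - 89911) + 307829) = (-297999 - 41117/30643)/(-171399 + 307829) = -9131624474/30643/136430 = -9131624474/30643*1/136430 = -652258891/298616035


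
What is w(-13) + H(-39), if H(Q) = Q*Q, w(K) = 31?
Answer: 1552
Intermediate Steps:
H(Q) = Q**2
w(-13) + H(-39) = 31 + (-39)**2 = 31 + 1521 = 1552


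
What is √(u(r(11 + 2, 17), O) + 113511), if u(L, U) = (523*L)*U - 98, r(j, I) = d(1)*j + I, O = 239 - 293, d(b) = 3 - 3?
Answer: I*√366701 ≈ 605.56*I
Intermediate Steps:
d(b) = 0
O = -54
r(j, I) = I (r(j, I) = 0*j + I = 0 + I = I)
u(L, U) = -98 + 523*L*U (u(L, U) = 523*L*U - 98 = -98 + 523*L*U)
√(u(r(11 + 2, 17), O) + 113511) = √((-98 + 523*17*(-54)) + 113511) = √((-98 - 480114) + 113511) = √(-480212 + 113511) = √(-366701) = I*√366701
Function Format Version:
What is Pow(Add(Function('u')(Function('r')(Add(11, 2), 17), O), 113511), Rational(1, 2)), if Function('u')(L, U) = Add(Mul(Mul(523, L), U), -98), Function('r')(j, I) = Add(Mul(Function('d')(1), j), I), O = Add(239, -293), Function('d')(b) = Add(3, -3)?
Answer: Mul(I, Pow(366701, Rational(1, 2))) ≈ Mul(605.56, I)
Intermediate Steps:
Function('d')(b) = 0
O = -54
Function('r')(j, I) = I (Function('r')(j, I) = Add(Mul(0, j), I) = Add(0, I) = I)
Function('u')(L, U) = Add(-98, Mul(523, L, U)) (Function('u')(L, U) = Add(Mul(523, L, U), -98) = Add(-98, Mul(523, L, U)))
Pow(Add(Function('u')(Function('r')(Add(11, 2), 17), O), 113511), Rational(1, 2)) = Pow(Add(Add(-98, Mul(523, 17, -54)), 113511), Rational(1, 2)) = Pow(Add(Add(-98, -480114), 113511), Rational(1, 2)) = Pow(Add(-480212, 113511), Rational(1, 2)) = Pow(-366701, Rational(1, 2)) = Mul(I, Pow(366701, Rational(1, 2)))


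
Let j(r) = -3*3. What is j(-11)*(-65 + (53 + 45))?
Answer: -297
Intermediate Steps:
j(r) = -9
j(-11)*(-65 + (53 + 45)) = -9*(-65 + (53 + 45)) = -9*(-65 + 98) = -9*33 = -297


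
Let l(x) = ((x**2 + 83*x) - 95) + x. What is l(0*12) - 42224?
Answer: -42319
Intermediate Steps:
l(x) = -95 + x**2 + 84*x (l(x) = (-95 + x**2 + 83*x) + x = -95 + x**2 + 84*x)
l(0*12) - 42224 = (-95 + (0*12)**2 + 84*(0*12)) - 42224 = (-95 + 0**2 + 84*0) - 42224 = (-95 + 0 + 0) - 42224 = -95 - 42224 = -42319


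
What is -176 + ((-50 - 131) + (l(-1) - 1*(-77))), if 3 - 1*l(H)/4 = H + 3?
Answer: -276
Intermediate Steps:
l(H) = -4*H (l(H) = 12 - 4*(H + 3) = 12 - 4*(3 + H) = 12 + (-12 - 4*H) = -4*H)
-176 + ((-50 - 131) + (l(-1) - 1*(-77))) = -176 + ((-50 - 131) + (-4*(-1) - 1*(-77))) = -176 + (-181 + (4 + 77)) = -176 + (-181 + 81) = -176 - 100 = -276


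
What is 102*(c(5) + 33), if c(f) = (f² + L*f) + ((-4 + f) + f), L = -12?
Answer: 408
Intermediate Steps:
c(f) = -4 + f² - 10*f (c(f) = (f² - 12*f) + ((-4 + f) + f) = (f² - 12*f) + (-4 + 2*f) = -4 + f² - 10*f)
102*(c(5) + 33) = 102*((-4 + 5² - 10*5) + 33) = 102*((-4 + 25 - 50) + 33) = 102*(-29 + 33) = 102*4 = 408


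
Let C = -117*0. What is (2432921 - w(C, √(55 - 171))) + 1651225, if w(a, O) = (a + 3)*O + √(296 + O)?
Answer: 4084146 - √(296 + 2*I*√29) - 6*I*√29 ≈ 4.0841e+6 - 32.624*I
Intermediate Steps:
C = 0
w(a, O) = √(296 + O) + O*(3 + a) (w(a, O) = (3 + a)*O + √(296 + O) = O*(3 + a) + √(296 + O) = √(296 + O) + O*(3 + a))
(2432921 - w(C, √(55 - 171))) + 1651225 = (2432921 - (√(296 + √(55 - 171)) + 3*√(55 - 171) + √(55 - 171)*0)) + 1651225 = (2432921 - (√(296 + √(-116)) + 3*√(-116) + √(-116)*0)) + 1651225 = (2432921 - (√(296 + 2*I*√29) + 3*(2*I*√29) + (2*I*√29)*0)) + 1651225 = (2432921 - (√(296 + 2*I*√29) + 6*I*√29 + 0)) + 1651225 = (2432921 - (√(296 + 2*I*√29) + 6*I*√29)) + 1651225 = (2432921 + (-√(296 + 2*I*√29) - 6*I*√29)) + 1651225 = (2432921 - √(296 + 2*I*√29) - 6*I*√29) + 1651225 = 4084146 - √(296 + 2*I*√29) - 6*I*√29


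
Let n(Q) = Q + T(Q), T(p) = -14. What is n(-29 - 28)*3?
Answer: -213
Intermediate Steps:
n(Q) = -14 + Q (n(Q) = Q - 14 = -14 + Q)
n(-29 - 28)*3 = (-14 + (-29 - 28))*3 = (-14 - 57)*3 = -71*3 = -213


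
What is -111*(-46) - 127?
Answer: 4979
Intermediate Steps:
-111*(-46) - 127 = 5106 - 127 = 4979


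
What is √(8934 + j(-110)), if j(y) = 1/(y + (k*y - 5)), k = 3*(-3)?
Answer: √273603785/175 ≈ 94.520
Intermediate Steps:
k = -9
j(y) = 1/(-5 - 8*y) (j(y) = 1/(y + (-9*y - 5)) = 1/(y + (-5 - 9*y)) = 1/(-5 - 8*y))
√(8934 + j(-110)) = √(8934 - 1/(5 + 8*(-110))) = √(8934 - 1/(5 - 880)) = √(8934 - 1/(-875)) = √(8934 - 1*(-1/875)) = √(8934 + 1/875) = √(7817251/875) = √273603785/175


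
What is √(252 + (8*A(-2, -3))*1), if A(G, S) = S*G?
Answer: 10*√3 ≈ 17.320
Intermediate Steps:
A(G, S) = G*S
√(252 + (8*A(-2, -3))*1) = √(252 + (8*(-2*(-3)))*1) = √(252 + (8*6)*1) = √(252 + 48*1) = √(252 + 48) = √300 = 10*√3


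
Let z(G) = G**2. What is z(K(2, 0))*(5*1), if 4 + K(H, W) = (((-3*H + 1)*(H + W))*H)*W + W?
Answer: 80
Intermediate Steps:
K(H, W) = -4 + W + H*W*(1 - 3*H)*(H + W) (K(H, W) = -4 + ((((-3*H + 1)*(H + W))*H)*W + W) = -4 + ((((1 - 3*H)*(H + W))*H)*W + W) = -4 + ((H*(1 - 3*H)*(H + W))*W + W) = -4 + (H*W*(1 - 3*H)*(H + W) + W) = -4 + (W + H*W*(1 - 3*H)*(H + W)) = -4 + W + H*W*(1 - 3*H)*(H + W))
z(K(2, 0))*(5*1) = (-4 + 0 + 2*0**2 + 0*2**2 - 3*0*2**3 - 3*2**2*0**2)**2*(5*1) = (-4 + 0 + 2*0 + 0*4 - 3*0*8 - 3*4*0)**2*5 = (-4 + 0 + 0 + 0 + 0 + 0)**2*5 = (-4)**2*5 = 16*5 = 80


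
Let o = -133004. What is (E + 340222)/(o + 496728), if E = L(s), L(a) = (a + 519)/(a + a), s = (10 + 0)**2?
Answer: 68045019/72744800 ≈ 0.93539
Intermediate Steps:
s = 100 (s = 10**2 = 100)
L(a) = (519 + a)/(2*a) (L(a) = (519 + a)/((2*a)) = (519 + a)*(1/(2*a)) = (519 + a)/(2*a))
E = 619/200 (E = (1/2)*(519 + 100)/100 = (1/2)*(1/100)*619 = 619/200 ≈ 3.0950)
(E + 340222)/(o + 496728) = (619/200 + 340222)/(-133004 + 496728) = (68045019/200)/363724 = (68045019/200)*(1/363724) = 68045019/72744800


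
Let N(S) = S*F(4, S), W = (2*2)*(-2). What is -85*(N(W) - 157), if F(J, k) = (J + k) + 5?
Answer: 14025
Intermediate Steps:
W = -8 (W = 4*(-2) = -8)
F(J, k) = 5 + J + k
N(S) = S*(9 + S) (N(S) = S*(5 + 4 + S) = S*(9 + S))
-85*(N(W) - 157) = -85*(-8*(9 - 8) - 157) = -85*(-8*1 - 157) = -85*(-8 - 157) = -85*(-165) = 14025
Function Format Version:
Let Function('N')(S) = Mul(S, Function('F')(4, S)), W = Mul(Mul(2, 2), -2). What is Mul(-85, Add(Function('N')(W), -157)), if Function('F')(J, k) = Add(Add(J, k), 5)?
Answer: 14025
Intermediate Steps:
W = -8 (W = Mul(4, -2) = -8)
Function('F')(J, k) = Add(5, J, k)
Function('N')(S) = Mul(S, Add(9, S)) (Function('N')(S) = Mul(S, Add(5, 4, S)) = Mul(S, Add(9, S)))
Mul(-85, Add(Function('N')(W), -157)) = Mul(-85, Add(Mul(-8, Add(9, -8)), -157)) = Mul(-85, Add(Mul(-8, 1), -157)) = Mul(-85, Add(-8, -157)) = Mul(-85, -165) = 14025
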